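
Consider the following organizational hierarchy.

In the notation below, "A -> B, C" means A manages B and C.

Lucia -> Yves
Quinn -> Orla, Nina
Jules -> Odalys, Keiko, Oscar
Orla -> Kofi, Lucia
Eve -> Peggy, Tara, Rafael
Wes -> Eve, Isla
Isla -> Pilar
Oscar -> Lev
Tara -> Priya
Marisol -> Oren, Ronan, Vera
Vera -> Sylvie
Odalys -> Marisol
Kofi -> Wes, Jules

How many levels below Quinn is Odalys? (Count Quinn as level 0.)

Chain from Odalys up to Quinn: Odalys → Jules → Kofi → Orla → Quinn. That is 4 steps up, so Odalys is 4 levels below Quinn.

4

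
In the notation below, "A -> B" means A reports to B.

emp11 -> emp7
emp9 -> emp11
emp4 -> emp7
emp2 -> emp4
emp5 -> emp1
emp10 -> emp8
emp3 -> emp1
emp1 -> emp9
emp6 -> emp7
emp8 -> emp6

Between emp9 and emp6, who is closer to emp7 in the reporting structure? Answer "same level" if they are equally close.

emp9 is 2 levels below emp7; emp6 is 1. emp6 is higher.

emp6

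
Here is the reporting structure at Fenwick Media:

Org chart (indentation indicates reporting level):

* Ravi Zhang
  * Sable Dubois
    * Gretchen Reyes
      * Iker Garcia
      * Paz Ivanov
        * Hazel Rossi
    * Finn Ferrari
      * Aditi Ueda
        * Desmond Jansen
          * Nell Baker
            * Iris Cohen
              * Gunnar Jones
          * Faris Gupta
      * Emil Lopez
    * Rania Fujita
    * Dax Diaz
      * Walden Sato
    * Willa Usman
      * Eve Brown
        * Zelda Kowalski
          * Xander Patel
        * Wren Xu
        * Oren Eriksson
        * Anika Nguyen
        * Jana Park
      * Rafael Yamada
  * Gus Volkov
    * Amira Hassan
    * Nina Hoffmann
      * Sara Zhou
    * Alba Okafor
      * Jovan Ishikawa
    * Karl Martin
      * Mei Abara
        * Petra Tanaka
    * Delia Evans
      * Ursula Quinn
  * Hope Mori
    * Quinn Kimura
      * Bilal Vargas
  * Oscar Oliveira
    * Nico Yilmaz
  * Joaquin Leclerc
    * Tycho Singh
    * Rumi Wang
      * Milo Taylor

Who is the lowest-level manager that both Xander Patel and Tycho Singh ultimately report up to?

Xander Patel's chain of managers is Zelda Kowalski, Eve Brown, Willa Usman, Sable Dubois, Ravi Zhang. Tycho Singh's chain of managers is Joaquin Leclerc, Ravi Zhang. The first manager that appears in both chains is Ravi Zhang.

Ravi Zhang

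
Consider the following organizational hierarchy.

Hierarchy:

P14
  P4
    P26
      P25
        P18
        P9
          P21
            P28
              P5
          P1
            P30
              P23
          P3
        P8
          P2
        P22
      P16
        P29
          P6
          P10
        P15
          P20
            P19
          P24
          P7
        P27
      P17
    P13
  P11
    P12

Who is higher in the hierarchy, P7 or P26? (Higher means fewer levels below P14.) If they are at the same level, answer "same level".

P7 is 5 levels below P14; P26 is 2. P26 is higher.

P26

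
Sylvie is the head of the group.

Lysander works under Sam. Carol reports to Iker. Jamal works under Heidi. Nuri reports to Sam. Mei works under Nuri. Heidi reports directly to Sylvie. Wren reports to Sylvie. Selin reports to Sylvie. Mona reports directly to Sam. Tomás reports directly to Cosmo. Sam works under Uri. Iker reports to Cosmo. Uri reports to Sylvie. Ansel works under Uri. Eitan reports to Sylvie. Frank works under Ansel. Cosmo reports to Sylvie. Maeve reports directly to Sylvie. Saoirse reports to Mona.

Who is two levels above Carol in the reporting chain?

Carol reports to Iker, and Iker reports to Cosmo. So Carol's skip-level manager is Cosmo.

Cosmo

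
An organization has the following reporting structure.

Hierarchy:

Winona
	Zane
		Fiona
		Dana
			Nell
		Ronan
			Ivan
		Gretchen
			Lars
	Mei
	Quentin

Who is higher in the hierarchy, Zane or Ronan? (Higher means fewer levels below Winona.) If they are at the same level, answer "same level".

Zane is 1 level below Winona; Ronan is 2. Zane is higher.

Zane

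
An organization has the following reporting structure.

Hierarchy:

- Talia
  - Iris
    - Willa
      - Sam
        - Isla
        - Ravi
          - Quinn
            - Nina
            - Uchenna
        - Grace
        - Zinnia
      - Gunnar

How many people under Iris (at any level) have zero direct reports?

6

The people in Iris's organization with no one reporting to them are Gunnar, Zinnia, Grace, Uchenna, Nina, Isla. That is 6.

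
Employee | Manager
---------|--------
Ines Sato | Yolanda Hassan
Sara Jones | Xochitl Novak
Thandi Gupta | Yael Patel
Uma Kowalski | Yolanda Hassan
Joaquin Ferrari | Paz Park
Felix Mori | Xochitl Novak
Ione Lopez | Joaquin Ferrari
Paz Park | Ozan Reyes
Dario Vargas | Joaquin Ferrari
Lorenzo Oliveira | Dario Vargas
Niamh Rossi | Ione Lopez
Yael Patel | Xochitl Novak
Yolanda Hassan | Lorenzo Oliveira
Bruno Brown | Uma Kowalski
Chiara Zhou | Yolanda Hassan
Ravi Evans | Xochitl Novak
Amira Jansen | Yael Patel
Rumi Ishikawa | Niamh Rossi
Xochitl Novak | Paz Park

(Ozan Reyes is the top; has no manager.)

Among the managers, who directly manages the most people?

Xochitl Novak

Direct-report counts: Ozan Reyes has 1; Paz Park has 2; Joaquin Ferrari has 2; Ione Lopez has 1; Niamh Rossi has 1; Dario Vargas has 1; Lorenzo Oliveira has 1; Yolanda Hassan has 3; Uma Kowalski has 1; Xochitl Novak has 4; Yael Patel has 2. The largest is 4, held by Xochitl Novak.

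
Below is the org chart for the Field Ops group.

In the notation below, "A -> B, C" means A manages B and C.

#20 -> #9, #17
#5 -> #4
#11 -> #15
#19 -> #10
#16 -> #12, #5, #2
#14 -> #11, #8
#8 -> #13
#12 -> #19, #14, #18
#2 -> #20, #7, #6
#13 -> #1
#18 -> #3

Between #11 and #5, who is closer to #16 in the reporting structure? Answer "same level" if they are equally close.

#5

#11 is 3 levels below #16; #5 is 1. #5 is higher.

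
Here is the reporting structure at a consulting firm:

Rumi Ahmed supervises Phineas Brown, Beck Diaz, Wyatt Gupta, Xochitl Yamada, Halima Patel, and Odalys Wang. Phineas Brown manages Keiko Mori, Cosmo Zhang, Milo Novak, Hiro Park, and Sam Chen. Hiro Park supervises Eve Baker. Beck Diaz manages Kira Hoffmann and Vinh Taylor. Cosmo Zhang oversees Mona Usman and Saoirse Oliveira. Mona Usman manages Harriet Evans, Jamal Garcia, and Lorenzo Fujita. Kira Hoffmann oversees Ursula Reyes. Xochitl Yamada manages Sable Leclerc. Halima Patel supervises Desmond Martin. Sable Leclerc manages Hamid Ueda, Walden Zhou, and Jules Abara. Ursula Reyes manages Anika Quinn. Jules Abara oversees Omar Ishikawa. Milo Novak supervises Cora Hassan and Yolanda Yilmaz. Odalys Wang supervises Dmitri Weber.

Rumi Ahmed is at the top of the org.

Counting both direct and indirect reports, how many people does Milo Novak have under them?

Milo Novak directly manages Cora Hassan, Yolanda Yilmaz. Cora Hassan has no reports. Yolanda Yilmaz has no reports. So Milo Novak's organization is 2 direct reports plus everyone under them: 1 + 1 = 2.

2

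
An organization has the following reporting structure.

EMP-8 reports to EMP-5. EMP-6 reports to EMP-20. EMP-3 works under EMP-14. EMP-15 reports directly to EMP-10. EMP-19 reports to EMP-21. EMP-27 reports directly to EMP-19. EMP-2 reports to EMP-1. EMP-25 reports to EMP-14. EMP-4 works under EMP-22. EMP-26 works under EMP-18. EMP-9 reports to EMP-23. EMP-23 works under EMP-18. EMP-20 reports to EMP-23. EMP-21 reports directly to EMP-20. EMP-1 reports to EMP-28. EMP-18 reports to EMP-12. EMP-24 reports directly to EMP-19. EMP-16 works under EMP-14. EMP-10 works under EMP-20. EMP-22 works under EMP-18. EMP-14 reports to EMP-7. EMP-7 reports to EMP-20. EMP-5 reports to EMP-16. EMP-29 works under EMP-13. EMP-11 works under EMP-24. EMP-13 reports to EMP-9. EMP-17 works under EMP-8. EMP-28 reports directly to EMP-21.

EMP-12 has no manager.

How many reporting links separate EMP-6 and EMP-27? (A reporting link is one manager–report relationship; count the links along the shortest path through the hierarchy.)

4

EMP-6 is 1 level below EMP-20, and EMP-27 is 3 levels below EMP-20 (their lowest common manager). The shortest path runs up from EMP-6 to EMP-20 and back down to EMP-27: 1 + 3 = 4 links.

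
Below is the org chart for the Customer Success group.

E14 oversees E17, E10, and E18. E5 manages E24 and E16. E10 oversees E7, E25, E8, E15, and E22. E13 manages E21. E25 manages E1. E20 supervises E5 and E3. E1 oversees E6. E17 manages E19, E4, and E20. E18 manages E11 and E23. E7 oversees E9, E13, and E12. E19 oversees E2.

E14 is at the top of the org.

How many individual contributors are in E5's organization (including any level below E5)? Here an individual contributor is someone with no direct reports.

The people in E5's organization with no one reporting to them are E16, E24. That is 2.

2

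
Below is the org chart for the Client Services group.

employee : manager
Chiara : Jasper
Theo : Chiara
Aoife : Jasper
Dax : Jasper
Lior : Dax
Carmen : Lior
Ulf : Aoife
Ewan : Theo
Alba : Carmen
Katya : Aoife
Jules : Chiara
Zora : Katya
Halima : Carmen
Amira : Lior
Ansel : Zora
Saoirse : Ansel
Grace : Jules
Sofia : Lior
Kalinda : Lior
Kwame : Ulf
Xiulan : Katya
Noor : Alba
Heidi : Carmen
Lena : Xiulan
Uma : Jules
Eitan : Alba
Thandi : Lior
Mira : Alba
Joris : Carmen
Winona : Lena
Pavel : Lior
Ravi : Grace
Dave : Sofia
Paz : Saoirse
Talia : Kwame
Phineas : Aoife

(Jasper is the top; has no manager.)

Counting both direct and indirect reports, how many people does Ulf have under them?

Ulf directly manages Kwame. Under Kwame: Talia (1). That's 2 in total.

2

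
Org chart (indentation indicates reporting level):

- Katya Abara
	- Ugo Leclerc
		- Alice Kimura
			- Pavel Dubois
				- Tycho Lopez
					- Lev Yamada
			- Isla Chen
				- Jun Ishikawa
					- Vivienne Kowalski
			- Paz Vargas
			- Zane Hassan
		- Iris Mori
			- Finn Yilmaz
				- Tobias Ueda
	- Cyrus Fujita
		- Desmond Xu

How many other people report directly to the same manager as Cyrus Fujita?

1

Cyrus Fujita reports to Katya Abara. Katya Abara's other direct reports are Ugo Leclerc — 1 peer.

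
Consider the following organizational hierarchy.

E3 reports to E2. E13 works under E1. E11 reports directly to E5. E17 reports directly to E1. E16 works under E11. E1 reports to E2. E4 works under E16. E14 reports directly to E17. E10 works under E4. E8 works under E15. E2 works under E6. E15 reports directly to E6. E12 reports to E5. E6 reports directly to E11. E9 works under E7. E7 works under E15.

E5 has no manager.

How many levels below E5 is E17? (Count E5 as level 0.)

5

Chain from E17 up to E5: E17 → E1 → E2 → E6 → E11 → E5. That is 5 steps up, so E17 is 5 levels below E5.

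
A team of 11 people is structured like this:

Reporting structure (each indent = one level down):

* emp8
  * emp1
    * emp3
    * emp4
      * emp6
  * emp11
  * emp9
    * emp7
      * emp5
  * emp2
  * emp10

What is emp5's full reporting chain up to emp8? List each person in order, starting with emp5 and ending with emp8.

emp5 reports to emp7. emp7 reports to emp9. emp9 reports to emp8. emp8 is at the top.

emp5 -> emp7 -> emp9 -> emp8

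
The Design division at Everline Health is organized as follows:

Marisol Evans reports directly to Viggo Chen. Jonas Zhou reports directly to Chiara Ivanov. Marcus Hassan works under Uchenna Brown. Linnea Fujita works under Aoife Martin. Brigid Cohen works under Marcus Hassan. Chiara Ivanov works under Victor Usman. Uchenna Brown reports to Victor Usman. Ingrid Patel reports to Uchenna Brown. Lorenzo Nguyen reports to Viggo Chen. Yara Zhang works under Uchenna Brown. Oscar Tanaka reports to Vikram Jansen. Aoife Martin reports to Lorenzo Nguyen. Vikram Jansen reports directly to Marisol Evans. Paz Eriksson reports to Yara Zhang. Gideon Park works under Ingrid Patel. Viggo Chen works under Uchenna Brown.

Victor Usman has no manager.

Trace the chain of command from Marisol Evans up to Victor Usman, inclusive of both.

Marisol Evans reports to Viggo Chen. Viggo Chen reports to Uchenna Brown. Uchenna Brown reports to Victor Usman. Victor Usman is at the top.

Marisol Evans -> Viggo Chen -> Uchenna Brown -> Victor Usman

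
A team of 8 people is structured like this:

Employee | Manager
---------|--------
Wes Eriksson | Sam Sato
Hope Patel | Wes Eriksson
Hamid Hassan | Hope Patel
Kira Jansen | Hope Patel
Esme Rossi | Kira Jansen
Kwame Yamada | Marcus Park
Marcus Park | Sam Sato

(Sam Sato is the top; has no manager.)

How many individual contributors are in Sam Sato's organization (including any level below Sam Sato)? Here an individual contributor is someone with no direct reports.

The people in Sam Sato's organization with no one reporting to them are Esme Rossi, Hamid Hassan, Kwame Yamada. That is 3.

3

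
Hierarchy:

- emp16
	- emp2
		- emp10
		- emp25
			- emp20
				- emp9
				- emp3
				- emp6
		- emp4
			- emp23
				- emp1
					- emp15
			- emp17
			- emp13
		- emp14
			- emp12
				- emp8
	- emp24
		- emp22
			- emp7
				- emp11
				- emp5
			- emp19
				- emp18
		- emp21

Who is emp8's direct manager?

emp8 reports directly to emp12.

emp12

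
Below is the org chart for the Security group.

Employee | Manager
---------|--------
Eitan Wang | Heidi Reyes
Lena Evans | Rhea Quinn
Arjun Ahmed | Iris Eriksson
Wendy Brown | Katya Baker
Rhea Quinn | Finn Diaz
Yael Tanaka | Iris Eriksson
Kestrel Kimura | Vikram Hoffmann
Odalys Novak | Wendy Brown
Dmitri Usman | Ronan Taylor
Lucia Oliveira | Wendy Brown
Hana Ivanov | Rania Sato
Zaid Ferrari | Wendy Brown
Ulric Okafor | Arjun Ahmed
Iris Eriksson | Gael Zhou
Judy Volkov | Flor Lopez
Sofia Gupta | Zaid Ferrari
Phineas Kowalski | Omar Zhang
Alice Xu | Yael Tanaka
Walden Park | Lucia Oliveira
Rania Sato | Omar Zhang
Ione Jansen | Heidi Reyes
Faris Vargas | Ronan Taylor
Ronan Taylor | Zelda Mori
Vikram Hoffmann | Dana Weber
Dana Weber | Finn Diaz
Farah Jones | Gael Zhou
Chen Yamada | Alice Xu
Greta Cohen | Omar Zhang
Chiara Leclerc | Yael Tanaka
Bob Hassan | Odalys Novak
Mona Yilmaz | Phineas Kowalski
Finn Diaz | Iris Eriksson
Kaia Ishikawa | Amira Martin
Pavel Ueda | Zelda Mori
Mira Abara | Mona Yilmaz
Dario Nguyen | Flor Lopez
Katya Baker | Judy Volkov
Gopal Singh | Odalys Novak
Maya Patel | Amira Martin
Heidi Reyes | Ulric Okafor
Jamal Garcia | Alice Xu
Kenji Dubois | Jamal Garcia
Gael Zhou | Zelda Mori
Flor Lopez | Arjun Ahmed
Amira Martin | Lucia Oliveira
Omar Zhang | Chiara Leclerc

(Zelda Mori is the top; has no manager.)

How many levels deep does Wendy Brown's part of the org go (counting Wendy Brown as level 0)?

3

The longest chain under Wendy Brown runs Wendy Brown → Lucia Oliveira → Amira Martin → Maya Patel, which is 3 levels below Wendy Brown.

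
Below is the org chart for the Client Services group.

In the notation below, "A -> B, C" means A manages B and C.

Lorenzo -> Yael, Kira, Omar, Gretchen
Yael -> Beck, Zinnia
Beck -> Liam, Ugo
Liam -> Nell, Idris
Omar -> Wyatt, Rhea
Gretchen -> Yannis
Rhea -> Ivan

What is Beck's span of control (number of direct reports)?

2

Beck directly manages Liam, Ugo. That is 2 direct reports.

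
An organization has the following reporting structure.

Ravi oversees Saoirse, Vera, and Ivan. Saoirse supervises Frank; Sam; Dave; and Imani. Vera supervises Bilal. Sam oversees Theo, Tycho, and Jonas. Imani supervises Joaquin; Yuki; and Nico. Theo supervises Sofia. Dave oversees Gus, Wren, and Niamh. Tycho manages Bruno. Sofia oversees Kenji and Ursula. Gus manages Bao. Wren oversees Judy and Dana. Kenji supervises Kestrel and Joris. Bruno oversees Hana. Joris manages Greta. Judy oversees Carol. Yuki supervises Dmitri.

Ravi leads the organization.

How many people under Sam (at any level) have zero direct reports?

5

The people in Sam's organization with no one reporting to them are Jonas, Hana, Ursula, Greta, Kestrel. That is 5.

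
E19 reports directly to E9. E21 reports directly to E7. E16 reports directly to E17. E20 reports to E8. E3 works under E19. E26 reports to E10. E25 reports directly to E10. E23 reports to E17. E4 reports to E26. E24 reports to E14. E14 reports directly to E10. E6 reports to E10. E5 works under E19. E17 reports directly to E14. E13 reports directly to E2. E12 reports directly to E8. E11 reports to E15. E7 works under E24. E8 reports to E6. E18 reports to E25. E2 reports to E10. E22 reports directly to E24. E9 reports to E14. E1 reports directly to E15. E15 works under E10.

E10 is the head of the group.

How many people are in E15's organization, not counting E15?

2

E15 directly manages E1, E11. E1 has no reports. E11 has no reports. So E15's organization is 2 direct reports plus everyone under them: 1 + 1 = 2.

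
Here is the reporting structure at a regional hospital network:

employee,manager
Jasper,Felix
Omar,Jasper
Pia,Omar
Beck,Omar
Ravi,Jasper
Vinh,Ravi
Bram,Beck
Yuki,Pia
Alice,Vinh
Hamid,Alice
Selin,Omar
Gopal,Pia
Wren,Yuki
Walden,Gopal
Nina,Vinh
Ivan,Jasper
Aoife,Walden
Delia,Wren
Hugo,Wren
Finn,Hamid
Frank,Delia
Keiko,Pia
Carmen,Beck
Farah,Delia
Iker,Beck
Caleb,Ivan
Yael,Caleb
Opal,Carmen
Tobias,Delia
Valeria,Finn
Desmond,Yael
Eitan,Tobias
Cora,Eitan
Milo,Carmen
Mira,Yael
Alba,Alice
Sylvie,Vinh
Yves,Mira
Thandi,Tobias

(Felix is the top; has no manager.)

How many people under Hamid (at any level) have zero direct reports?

1

The only person in Hamid's organization with no one reporting to them is Valeria. That is 1.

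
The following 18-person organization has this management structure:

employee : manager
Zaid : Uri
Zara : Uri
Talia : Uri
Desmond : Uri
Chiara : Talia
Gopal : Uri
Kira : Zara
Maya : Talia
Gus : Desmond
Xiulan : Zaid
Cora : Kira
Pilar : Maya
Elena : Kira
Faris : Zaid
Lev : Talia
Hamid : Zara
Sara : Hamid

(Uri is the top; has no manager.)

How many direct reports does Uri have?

Uri directly manages Zaid, Zara, Talia, Desmond, Gopal. That is 5 direct reports.

5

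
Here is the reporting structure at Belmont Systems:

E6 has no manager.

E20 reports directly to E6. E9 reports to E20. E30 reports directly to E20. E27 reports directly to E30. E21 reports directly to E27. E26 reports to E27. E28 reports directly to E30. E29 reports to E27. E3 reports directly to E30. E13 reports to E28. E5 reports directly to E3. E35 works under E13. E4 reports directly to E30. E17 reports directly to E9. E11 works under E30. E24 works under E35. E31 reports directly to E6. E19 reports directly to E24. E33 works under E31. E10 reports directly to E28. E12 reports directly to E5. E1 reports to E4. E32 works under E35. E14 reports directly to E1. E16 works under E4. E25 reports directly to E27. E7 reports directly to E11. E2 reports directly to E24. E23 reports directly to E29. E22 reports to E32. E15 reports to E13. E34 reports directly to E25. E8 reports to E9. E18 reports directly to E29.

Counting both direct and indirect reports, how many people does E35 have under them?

5

E35 directly manages E24, E32. Under E24: E2, E19 (2). Under E32: E22 (1). So E35's organization is 2 direct reports plus everyone under them: 3 + 2 = 5.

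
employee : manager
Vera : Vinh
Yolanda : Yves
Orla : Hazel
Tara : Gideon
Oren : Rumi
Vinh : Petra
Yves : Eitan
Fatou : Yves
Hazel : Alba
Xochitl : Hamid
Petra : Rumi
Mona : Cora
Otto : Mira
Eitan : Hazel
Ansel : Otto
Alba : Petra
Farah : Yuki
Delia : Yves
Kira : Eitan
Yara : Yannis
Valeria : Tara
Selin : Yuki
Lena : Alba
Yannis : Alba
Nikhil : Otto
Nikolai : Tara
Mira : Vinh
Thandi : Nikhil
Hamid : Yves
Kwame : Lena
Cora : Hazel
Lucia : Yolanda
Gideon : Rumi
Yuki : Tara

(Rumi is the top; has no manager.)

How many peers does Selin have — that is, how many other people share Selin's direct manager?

Selin reports to Yuki. Yuki's other direct reports are Farah — 1 peer.

1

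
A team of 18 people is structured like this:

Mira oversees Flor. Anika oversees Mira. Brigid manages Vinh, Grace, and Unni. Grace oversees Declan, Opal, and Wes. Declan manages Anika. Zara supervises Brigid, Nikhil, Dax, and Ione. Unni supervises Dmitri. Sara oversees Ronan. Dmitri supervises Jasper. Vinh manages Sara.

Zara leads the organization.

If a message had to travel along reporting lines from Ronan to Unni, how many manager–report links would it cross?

4

Ronan is 3 levels below Brigid, and Unni is 1 level below Brigid (their lowest common manager). The shortest path runs up from Ronan to Brigid and back down to Unni: 3 + 1 = 4 links.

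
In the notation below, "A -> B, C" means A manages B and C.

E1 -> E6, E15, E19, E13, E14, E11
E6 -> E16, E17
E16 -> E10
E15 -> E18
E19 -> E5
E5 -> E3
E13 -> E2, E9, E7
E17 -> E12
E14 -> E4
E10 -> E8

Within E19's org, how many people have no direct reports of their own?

1

The only person in E19's organization with no one reporting to them is E3. That is 1.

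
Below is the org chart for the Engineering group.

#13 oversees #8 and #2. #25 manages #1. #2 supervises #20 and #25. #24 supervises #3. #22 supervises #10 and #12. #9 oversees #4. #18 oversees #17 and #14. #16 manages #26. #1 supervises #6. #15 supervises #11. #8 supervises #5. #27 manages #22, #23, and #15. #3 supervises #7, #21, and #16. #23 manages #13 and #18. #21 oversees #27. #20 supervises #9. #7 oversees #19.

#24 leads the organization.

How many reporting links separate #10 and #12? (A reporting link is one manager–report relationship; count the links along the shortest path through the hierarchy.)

#10 is 1 level below #22, and #12 is 1 level below #22 (their lowest common manager). The shortest path runs up from #10 to #22 and back down to #12: 1 + 1 = 2 links.

2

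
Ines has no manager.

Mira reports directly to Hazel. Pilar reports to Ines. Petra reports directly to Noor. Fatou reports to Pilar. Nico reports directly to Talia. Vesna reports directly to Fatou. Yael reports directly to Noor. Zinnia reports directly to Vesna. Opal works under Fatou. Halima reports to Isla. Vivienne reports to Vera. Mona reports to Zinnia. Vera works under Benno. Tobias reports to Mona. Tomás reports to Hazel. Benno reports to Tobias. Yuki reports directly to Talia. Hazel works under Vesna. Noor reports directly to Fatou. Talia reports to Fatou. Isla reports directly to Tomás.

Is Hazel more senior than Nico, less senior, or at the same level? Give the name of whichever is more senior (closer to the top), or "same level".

same level

Both Hazel and Nico are 4 levels below Ines.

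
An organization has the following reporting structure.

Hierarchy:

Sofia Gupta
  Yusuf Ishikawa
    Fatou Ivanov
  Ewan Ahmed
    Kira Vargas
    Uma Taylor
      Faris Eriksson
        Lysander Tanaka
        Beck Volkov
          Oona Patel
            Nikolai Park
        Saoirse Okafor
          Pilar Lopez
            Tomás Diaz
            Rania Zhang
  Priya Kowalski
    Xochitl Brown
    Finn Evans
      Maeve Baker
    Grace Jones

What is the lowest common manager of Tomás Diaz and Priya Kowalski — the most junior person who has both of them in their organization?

Sofia Gupta

Tomás Diaz's chain of managers is Pilar Lopez, Saoirse Okafor, Faris Eriksson, Uma Taylor, Ewan Ahmed, Sofia Gupta. Priya Kowalski's chain of managers is Sofia Gupta. The first manager that appears in both chains is Sofia Gupta.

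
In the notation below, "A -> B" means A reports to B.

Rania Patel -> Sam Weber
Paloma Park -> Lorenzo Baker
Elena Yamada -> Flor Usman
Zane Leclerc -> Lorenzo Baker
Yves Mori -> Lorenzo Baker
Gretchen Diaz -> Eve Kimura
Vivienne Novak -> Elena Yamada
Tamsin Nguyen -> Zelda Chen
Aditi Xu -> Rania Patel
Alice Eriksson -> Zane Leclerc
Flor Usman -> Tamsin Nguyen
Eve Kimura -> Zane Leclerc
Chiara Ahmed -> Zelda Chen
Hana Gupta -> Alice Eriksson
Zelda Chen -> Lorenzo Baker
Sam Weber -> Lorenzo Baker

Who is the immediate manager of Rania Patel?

Sam Weber

Rania Patel reports directly to Sam Weber.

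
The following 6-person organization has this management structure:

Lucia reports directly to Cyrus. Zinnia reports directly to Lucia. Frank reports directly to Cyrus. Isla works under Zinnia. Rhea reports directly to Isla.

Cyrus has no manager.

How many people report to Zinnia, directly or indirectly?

2

Zinnia directly manages Isla. Under Isla: Rhea (1). That's 2 in total.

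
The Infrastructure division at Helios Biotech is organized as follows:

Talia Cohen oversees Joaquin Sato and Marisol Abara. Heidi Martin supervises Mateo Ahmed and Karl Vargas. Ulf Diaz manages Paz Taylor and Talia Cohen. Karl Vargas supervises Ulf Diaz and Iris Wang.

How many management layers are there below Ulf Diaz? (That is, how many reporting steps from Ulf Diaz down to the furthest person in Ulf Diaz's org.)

The longest chain under Ulf Diaz runs Ulf Diaz → Talia Cohen → Marisol Abara, which is 2 levels below Ulf Diaz.

2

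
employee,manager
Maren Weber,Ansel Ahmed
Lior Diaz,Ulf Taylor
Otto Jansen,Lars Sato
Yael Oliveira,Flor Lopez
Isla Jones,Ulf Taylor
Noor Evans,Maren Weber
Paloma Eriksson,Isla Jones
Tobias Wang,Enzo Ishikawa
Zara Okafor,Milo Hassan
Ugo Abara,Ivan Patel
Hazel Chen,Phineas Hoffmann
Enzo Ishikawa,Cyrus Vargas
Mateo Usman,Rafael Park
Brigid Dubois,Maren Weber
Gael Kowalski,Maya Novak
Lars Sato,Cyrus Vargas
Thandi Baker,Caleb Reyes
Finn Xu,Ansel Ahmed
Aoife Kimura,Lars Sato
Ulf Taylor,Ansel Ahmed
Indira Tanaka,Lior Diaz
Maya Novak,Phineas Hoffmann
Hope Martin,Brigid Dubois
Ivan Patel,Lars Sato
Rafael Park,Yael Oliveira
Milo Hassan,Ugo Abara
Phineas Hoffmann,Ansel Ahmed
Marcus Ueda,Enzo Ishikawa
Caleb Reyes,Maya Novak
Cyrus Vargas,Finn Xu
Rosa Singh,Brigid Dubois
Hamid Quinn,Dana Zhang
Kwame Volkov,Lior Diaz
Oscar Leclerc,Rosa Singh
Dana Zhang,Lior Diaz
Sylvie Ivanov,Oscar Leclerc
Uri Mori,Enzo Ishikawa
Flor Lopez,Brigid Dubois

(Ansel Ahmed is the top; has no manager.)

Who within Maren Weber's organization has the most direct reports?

Brigid Dubois

Direct-report counts within Maren Weber's organization: Maren Weber has 2; Brigid Dubois has 3; Rosa Singh has 1; Oscar Leclerc has 1; Flor Lopez has 1; Yael Oliveira has 1; Rafael Park has 1. The largest is 3, held by Brigid Dubois.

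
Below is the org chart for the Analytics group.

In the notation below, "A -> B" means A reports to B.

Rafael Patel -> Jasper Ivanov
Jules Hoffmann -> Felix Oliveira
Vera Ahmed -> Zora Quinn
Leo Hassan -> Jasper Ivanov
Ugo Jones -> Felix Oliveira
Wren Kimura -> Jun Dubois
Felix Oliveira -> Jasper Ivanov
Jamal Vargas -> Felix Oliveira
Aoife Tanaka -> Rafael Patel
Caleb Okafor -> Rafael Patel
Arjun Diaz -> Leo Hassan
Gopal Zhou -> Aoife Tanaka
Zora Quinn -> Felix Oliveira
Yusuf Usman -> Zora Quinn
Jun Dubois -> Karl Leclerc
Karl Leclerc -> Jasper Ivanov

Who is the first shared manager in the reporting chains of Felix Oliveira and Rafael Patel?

Jasper Ivanov

Felix Oliveira's chain of managers is Jasper Ivanov. Rafael Patel's chain of managers is Jasper Ivanov. The first manager that appears in both chains is Jasper Ivanov.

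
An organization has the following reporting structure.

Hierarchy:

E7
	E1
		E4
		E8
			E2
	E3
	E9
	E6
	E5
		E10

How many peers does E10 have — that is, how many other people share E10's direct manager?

E10 reports to E5, and E5 has no other direct reports. E10 has 0 peers.

0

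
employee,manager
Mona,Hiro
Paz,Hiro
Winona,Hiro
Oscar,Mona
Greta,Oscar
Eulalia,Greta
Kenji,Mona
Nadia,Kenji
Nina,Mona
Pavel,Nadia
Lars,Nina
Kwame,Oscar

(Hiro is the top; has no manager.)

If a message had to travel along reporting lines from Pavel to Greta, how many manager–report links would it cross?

Pavel is 3 levels below Mona, and Greta is 2 levels below Mona (their lowest common manager). The shortest path runs up from Pavel to Mona and back down to Greta: 3 + 2 = 5 links.

5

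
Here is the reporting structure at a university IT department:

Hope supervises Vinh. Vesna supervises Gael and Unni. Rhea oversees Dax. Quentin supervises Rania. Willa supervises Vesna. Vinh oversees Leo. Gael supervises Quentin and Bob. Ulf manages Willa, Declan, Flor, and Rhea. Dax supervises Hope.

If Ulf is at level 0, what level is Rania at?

5

Chain from Rania up to Ulf: Rania → Quentin → Gael → Vesna → Willa → Ulf. That is 5 steps up, so Rania is 5 levels below Ulf.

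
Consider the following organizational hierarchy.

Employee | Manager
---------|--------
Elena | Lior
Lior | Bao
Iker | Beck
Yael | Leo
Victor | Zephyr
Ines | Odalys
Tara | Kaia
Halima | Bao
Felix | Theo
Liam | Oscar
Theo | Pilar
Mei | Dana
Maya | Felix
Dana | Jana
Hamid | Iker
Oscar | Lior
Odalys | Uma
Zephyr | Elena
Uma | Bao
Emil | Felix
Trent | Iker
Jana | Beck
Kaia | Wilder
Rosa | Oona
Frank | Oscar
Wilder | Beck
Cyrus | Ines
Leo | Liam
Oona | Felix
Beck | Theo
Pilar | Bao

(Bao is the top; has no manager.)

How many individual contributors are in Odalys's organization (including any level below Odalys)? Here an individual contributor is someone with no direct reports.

1

The only person in Odalys's organization with no one reporting to them is Cyrus. That is 1.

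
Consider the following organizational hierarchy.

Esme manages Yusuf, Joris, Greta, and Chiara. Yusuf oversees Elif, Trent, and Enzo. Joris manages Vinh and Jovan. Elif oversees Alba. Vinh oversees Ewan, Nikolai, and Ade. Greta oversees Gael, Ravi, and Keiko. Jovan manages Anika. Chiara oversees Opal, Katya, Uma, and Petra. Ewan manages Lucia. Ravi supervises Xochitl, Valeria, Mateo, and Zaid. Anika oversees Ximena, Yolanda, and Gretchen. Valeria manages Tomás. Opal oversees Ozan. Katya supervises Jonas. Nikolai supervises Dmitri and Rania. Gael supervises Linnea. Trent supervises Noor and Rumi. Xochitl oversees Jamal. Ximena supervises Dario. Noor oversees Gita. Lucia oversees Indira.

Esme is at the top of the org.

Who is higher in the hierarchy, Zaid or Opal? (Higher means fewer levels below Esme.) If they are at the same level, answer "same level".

Opal

Zaid is 3 levels below Esme; Opal is 2. Opal is higher.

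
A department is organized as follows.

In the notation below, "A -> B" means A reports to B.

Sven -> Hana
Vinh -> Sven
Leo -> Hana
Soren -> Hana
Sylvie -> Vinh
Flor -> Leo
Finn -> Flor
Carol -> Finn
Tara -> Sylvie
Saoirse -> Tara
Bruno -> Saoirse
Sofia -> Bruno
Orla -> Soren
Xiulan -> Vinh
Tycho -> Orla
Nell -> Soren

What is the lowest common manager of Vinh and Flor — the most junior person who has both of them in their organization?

Hana

Vinh's chain of managers is Sven, Hana. Flor's chain of managers is Leo, Hana. The first manager that appears in both chains is Hana.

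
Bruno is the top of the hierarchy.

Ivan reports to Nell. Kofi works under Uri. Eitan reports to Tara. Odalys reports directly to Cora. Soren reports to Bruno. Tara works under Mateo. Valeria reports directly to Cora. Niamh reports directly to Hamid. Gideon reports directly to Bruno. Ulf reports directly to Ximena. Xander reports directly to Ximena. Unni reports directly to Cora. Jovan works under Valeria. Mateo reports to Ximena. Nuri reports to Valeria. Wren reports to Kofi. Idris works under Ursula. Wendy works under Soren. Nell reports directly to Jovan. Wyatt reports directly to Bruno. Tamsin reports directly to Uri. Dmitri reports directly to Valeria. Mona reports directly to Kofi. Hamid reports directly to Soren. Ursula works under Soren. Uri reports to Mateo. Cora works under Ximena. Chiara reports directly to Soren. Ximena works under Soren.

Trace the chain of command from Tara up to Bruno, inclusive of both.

Tara -> Mateo -> Ximena -> Soren -> Bruno

Tara reports to Mateo. Mateo reports to Ximena. Ximena reports to Soren. Soren reports to Bruno. Bruno is at the top.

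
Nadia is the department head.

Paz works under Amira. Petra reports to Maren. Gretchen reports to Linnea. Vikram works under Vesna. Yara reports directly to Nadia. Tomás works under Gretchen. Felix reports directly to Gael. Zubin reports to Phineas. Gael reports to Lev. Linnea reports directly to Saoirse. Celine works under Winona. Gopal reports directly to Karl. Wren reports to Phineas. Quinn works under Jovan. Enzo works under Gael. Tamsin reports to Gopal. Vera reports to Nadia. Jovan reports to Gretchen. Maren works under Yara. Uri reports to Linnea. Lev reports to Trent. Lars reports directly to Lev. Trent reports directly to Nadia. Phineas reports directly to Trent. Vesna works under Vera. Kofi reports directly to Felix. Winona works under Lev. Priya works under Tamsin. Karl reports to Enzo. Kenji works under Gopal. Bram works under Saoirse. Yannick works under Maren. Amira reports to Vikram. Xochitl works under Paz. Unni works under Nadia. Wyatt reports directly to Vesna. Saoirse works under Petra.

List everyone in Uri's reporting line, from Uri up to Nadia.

Uri -> Linnea -> Saoirse -> Petra -> Maren -> Yara -> Nadia

Uri reports to Linnea. Linnea reports to Saoirse. Saoirse reports to Petra. Petra reports to Maren. Maren reports to Yara. Yara reports to Nadia. Nadia is at the top.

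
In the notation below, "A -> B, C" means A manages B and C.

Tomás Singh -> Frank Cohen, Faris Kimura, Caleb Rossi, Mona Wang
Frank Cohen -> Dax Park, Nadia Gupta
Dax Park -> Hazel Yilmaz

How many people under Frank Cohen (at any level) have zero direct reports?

2

The people in Frank Cohen's organization with no one reporting to them are Nadia Gupta, Hazel Yilmaz. That is 2.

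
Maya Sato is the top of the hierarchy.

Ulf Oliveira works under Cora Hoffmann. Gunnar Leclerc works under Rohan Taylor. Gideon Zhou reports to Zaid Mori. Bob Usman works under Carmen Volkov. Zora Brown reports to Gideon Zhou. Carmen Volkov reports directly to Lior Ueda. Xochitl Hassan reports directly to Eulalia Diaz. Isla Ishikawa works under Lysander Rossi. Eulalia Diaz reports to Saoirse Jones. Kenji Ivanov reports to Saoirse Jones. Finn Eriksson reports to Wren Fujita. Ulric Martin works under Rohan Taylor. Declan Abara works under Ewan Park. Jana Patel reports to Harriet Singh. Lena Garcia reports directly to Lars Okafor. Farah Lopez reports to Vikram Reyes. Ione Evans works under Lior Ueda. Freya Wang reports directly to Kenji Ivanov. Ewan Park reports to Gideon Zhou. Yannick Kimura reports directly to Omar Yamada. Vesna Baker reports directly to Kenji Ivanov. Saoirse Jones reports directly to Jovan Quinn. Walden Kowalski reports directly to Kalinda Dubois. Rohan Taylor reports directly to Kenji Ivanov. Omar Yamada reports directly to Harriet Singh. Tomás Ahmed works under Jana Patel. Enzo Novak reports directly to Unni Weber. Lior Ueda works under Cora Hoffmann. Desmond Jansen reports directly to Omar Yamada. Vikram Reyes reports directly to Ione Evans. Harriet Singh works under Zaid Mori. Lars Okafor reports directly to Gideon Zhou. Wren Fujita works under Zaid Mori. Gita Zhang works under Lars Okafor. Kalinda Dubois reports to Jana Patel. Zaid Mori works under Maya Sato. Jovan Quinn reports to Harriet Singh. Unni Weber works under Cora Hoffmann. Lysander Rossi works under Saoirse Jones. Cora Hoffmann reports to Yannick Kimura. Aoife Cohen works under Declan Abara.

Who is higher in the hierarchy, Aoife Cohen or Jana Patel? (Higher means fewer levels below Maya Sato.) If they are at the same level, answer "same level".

Aoife Cohen is 5 levels below Maya Sato; Jana Patel is 3. Jana Patel is higher.

Jana Patel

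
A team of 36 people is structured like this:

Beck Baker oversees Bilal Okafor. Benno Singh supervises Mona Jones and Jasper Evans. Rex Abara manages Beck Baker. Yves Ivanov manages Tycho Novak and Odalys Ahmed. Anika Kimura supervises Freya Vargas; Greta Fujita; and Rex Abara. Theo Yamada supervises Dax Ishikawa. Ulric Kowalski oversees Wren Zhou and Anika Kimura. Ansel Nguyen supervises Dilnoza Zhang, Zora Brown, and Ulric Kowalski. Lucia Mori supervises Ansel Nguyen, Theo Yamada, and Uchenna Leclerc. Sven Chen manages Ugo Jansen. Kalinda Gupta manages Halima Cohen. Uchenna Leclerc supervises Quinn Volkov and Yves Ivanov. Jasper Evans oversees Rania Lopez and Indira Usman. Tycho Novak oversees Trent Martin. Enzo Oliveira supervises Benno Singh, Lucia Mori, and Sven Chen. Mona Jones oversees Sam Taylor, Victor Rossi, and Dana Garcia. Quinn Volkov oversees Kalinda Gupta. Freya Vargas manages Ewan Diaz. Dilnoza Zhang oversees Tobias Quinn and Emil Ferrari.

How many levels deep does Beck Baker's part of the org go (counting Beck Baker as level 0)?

1

The longest chain under Beck Baker runs Beck Baker → Bilal Okafor, which is 1 level below Beck Baker.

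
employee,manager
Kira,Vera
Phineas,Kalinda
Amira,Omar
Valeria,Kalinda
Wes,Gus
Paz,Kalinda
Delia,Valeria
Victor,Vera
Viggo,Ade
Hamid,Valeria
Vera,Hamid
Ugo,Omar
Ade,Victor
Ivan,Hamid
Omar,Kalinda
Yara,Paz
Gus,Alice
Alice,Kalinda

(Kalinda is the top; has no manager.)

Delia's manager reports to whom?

Kalinda

Delia reports to Valeria, and Valeria reports to Kalinda. So Delia's skip-level manager is Kalinda.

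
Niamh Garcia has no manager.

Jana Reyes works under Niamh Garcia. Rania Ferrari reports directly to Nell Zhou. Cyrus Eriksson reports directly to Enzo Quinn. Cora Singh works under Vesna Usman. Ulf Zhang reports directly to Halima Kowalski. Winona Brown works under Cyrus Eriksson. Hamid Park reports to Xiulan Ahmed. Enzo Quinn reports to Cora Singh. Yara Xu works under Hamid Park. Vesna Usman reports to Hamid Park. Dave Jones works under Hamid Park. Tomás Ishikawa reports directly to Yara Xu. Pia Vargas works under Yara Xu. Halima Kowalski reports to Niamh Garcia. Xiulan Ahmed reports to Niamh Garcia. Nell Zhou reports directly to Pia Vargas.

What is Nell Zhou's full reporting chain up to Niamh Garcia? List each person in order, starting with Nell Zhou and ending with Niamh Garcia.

Nell Zhou reports to Pia Vargas. Pia Vargas reports to Yara Xu. Yara Xu reports to Hamid Park. Hamid Park reports to Xiulan Ahmed. Xiulan Ahmed reports to Niamh Garcia. Niamh Garcia is at the top.

Nell Zhou -> Pia Vargas -> Yara Xu -> Hamid Park -> Xiulan Ahmed -> Niamh Garcia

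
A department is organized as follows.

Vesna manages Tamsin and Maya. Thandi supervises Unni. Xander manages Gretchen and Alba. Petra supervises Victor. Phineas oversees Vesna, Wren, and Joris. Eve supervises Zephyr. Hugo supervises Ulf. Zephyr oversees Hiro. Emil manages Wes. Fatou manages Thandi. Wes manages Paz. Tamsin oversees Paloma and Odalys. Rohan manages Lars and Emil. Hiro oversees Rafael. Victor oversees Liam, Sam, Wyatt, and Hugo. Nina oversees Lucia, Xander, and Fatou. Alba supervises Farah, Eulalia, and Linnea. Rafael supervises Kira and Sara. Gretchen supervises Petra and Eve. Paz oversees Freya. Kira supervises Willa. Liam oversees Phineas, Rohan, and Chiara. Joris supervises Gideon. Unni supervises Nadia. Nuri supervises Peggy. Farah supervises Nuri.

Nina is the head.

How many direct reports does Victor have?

4

Victor directly manages Liam, Sam, Wyatt, Hugo. That is 4 direct reports.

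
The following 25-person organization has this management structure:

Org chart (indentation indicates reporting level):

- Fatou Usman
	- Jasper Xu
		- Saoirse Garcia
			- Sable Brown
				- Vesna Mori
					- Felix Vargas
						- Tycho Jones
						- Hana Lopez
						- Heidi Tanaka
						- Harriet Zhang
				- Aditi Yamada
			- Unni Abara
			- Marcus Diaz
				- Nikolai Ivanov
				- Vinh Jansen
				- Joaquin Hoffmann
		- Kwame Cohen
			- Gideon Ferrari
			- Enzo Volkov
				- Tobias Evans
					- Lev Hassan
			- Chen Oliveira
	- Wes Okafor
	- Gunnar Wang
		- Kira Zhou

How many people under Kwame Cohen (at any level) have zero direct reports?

The people in Kwame Cohen's organization with no one reporting to them are Chen Oliveira, Lev Hassan, Gideon Ferrari. That is 3.

3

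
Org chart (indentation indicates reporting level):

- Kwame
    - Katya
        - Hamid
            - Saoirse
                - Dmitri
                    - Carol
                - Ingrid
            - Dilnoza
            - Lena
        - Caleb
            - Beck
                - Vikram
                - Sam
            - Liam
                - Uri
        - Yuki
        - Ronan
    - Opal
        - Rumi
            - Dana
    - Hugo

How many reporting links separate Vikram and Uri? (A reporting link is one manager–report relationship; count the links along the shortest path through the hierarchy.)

Vikram is 2 levels below Caleb, and Uri is 2 levels below Caleb (their lowest common manager). The shortest path runs up from Vikram to Caleb and back down to Uri: 2 + 2 = 4 links.

4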